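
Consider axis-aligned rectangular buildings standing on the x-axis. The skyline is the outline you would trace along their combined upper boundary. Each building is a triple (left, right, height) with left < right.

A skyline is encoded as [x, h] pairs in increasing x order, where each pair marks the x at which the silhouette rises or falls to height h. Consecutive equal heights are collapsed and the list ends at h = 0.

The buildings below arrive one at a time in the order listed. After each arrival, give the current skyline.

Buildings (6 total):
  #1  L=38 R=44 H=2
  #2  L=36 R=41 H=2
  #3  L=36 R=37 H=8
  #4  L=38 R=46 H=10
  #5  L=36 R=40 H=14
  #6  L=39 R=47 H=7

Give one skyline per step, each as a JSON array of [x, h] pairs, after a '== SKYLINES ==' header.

== SKYLINES ==
[[38,2],[44,0]]
[[36,2],[44,0]]
[[36,8],[37,2],[44,0]]
[[36,8],[37,2],[38,10],[46,0]]
[[36,14],[40,10],[46,0]]
[[36,14],[40,10],[46,7],[47,0]]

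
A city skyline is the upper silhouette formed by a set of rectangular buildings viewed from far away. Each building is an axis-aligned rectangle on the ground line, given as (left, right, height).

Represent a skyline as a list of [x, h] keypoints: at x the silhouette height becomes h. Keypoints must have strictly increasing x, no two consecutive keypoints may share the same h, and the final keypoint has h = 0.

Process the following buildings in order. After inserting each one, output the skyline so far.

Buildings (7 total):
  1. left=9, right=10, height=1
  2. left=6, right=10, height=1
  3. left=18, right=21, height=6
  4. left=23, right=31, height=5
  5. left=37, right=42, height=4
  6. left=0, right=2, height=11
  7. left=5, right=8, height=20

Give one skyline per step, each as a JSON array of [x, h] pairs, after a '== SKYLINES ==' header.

== SKYLINES ==
[[9,1],[10,0]]
[[6,1],[10,0]]
[[6,1],[10,0],[18,6],[21,0]]
[[6,1],[10,0],[18,6],[21,0],[23,5],[31,0]]
[[6,1],[10,0],[18,6],[21,0],[23,5],[31,0],[37,4],[42,0]]
[[0,11],[2,0],[6,1],[10,0],[18,6],[21,0],[23,5],[31,0],[37,4],[42,0]]
[[0,11],[2,0],[5,20],[8,1],[10,0],[18,6],[21,0],[23,5],[31,0],[37,4],[42,0]]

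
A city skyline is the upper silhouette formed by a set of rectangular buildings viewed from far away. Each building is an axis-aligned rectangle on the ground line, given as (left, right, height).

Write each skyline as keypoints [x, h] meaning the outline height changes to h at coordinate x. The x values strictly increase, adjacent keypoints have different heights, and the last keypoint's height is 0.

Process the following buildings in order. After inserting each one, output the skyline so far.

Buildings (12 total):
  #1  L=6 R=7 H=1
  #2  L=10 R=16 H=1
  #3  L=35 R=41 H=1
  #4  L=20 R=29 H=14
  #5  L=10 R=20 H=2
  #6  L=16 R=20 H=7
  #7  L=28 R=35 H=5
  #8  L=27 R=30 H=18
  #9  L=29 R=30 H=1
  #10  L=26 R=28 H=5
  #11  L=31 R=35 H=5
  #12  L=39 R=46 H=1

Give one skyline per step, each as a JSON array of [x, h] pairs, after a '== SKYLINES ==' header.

== SKYLINES ==
[[6,1],[7,0]]
[[6,1],[7,0],[10,1],[16,0]]
[[6,1],[7,0],[10,1],[16,0],[35,1],[41,0]]
[[6,1],[7,0],[10,1],[16,0],[20,14],[29,0],[35,1],[41,0]]
[[6,1],[7,0],[10,2],[20,14],[29,0],[35,1],[41,0]]
[[6,1],[7,0],[10,2],[16,7],[20,14],[29,0],[35,1],[41,0]]
[[6,1],[7,0],[10,2],[16,7],[20,14],[29,5],[35,1],[41,0]]
[[6,1],[7,0],[10,2],[16,7],[20,14],[27,18],[30,5],[35,1],[41,0]]
[[6,1],[7,0],[10,2],[16,7],[20,14],[27,18],[30,5],[35,1],[41,0]]
[[6,1],[7,0],[10,2],[16,7],[20,14],[27,18],[30,5],[35,1],[41,0]]
[[6,1],[7,0],[10,2],[16,7],[20,14],[27,18],[30,5],[35,1],[41,0]]
[[6,1],[7,0],[10,2],[16,7],[20,14],[27,18],[30,5],[35,1],[46,0]]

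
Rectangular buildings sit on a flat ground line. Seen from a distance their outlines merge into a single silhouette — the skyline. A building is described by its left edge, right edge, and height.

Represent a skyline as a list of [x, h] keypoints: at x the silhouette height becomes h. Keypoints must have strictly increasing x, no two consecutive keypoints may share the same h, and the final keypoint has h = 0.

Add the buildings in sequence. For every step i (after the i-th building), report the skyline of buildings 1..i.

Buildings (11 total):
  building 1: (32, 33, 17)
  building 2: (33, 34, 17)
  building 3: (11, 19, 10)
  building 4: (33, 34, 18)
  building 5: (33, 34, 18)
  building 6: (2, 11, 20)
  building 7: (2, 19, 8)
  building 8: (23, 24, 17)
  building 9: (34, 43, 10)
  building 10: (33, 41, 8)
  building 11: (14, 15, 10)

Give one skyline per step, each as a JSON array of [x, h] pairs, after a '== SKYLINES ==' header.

== SKYLINES ==
[[32,17],[33,0]]
[[32,17],[34,0]]
[[11,10],[19,0],[32,17],[34,0]]
[[11,10],[19,0],[32,17],[33,18],[34,0]]
[[11,10],[19,0],[32,17],[33,18],[34,0]]
[[2,20],[11,10],[19,0],[32,17],[33,18],[34,0]]
[[2,20],[11,10],[19,0],[32,17],[33,18],[34,0]]
[[2,20],[11,10],[19,0],[23,17],[24,0],[32,17],[33,18],[34,0]]
[[2,20],[11,10],[19,0],[23,17],[24,0],[32,17],[33,18],[34,10],[43,0]]
[[2,20],[11,10],[19,0],[23,17],[24,0],[32,17],[33,18],[34,10],[43,0]]
[[2,20],[11,10],[19,0],[23,17],[24,0],[32,17],[33,18],[34,10],[43,0]]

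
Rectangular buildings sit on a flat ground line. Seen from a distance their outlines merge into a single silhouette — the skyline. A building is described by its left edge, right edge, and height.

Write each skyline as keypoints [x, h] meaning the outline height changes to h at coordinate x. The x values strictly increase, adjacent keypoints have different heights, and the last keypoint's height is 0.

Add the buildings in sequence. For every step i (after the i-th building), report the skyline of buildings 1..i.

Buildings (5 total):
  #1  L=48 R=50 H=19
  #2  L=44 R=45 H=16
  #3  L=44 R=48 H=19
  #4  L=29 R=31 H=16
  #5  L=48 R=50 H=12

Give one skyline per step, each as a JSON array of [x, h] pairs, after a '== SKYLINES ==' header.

== SKYLINES ==
[[48,19],[50,0]]
[[44,16],[45,0],[48,19],[50,0]]
[[44,19],[50,0]]
[[29,16],[31,0],[44,19],[50,0]]
[[29,16],[31,0],[44,19],[50,0]]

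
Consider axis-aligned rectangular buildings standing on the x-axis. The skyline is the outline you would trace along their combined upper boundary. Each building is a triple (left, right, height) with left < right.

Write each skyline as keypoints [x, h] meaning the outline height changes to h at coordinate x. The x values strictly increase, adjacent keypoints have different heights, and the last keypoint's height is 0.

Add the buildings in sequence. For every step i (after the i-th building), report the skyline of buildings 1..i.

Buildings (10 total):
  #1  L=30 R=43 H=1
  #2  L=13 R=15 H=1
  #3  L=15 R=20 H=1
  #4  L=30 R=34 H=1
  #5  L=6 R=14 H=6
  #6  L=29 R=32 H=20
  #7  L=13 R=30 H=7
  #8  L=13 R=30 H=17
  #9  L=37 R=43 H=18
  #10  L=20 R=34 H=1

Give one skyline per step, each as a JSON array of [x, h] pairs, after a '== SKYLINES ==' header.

== SKYLINES ==
[[30,1],[43,0]]
[[13,1],[15,0],[30,1],[43,0]]
[[13,1],[20,0],[30,1],[43,0]]
[[13,1],[20,0],[30,1],[43,0]]
[[6,6],[14,1],[20,0],[30,1],[43,0]]
[[6,6],[14,1],[20,0],[29,20],[32,1],[43,0]]
[[6,6],[13,7],[29,20],[32,1],[43,0]]
[[6,6],[13,17],[29,20],[32,1],[43,0]]
[[6,6],[13,17],[29,20],[32,1],[37,18],[43,0]]
[[6,6],[13,17],[29,20],[32,1],[37,18],[43,0]]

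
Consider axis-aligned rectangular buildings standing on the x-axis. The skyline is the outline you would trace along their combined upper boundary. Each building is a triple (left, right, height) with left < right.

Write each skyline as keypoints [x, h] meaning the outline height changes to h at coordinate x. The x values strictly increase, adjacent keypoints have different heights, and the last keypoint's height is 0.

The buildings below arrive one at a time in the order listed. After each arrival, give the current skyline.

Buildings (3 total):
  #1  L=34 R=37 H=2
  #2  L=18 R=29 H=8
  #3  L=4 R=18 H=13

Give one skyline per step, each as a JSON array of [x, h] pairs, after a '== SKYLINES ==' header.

== SKYLINES ==
[[34,2],[37,0]]
[[18,8],[29,0],[34,2],[37,0]]
[[4,13],[18,8],[29,0],[34,2],[37,0]]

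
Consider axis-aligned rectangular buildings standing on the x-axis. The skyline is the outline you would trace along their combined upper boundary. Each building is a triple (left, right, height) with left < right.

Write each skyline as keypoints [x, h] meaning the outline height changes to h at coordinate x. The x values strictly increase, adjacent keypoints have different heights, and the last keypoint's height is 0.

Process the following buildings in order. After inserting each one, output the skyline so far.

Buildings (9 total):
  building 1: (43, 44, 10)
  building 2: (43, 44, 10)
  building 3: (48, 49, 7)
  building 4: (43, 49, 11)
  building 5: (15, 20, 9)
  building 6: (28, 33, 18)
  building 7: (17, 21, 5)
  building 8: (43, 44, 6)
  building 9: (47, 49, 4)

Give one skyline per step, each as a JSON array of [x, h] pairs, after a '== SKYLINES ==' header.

== SKYLINES ==
[[43,10],[44,0]]
[[43,10],[44,0]]
[[43,10],[44,0],[48,7],[49,0]]
[[43,11],[49,0]]
[[15,9],[20,0],[43,11],[49,0]]
[[15,9],[20,0],[28,18],[33,0],[43,11],[49,0]]
[[15,9],[20,5],[21,0],[28,18],[33,0],[43,11],[49,0]]
[[15,9],[20,5],[21,0],[28,18],[33,0],[43,11],[49,0]]
[[15,9],[20,5],[21,0],[28,18],[33,0],[43,11],[49,0]]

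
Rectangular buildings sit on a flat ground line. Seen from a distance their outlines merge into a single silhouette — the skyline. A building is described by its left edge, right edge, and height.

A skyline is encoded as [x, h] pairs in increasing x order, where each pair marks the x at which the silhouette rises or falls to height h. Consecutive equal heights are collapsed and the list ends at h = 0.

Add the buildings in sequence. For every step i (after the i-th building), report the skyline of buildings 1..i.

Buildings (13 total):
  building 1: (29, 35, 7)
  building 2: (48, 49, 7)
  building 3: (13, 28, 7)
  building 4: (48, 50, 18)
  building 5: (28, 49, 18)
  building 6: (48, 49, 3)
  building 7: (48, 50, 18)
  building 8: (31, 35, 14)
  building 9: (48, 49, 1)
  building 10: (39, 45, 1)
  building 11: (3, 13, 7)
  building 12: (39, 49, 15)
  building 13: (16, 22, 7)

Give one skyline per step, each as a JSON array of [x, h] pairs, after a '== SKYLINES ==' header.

== SKYLINES ==
[[29,7],[35,0]]
[[29,7],[35,0],[48,7],[49,0]]
[[13,7],[28,0],[29,7],[35,0],[48,7],[49,0]]
[[13,7],[28,0],[29,7],[35,0],[48,18],[50,0]]
[[13,7],[28,18],[50,0]]
[[13,7],[28,18],[50,0]]
[[13,7],[28,18],[50,0]]
[[13,7],[28,18],[50,0]]
[[13,7],[28,18],[50,0]]
[[13,7],[28,18],[50,0]]
[[3,7],[28,18],[50,0]]
[[3,7],[28,18],[50,0]]
[[3,7],[28,18],[50,0]]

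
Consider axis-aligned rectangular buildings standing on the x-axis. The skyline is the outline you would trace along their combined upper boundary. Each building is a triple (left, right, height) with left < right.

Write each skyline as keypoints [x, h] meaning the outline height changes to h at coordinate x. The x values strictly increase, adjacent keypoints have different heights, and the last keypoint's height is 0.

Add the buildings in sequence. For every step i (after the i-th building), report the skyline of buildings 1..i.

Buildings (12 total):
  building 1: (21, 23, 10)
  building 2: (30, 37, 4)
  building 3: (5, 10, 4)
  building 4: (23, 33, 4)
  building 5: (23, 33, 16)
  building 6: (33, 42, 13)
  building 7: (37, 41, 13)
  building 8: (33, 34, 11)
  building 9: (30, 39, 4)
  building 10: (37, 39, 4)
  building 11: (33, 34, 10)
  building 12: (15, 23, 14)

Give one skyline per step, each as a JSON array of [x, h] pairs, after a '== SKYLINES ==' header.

== SKYLINES ==
[[21,10],[23,0]]
[[21,10],[23,0],[30,4],[37,0]]
[[5,4],[10,0],[21,10],[23,0],[30,4],[37,0]]
[[5,4],[10,0],[21,10],[23,4],[37,0]]
[[5,4],[10,0],[21,10],[23,16],[33,4],[37,0]]
[[5,4],[10,0],[21,10],[23,16],[33,13],[42,0]]
[[5,4],[10,0],[21,10],[23,16],[33,13],[42,0]]
[[5,4],[10,0],[21,10],[23,16],[33,13],[42,0]]
[[5,4],[10,0],[21,10],[23,16],[33,13],[42,0]]
[[5,4],[10,0],[21,10],[23,16],[33,13],[42,0]]
[[5,4],[10,0],[21,10],[23,16],[33,13],[42,0]]
[[5,4],[10,0],[15,14],[23,16],[33,13],[42,0]]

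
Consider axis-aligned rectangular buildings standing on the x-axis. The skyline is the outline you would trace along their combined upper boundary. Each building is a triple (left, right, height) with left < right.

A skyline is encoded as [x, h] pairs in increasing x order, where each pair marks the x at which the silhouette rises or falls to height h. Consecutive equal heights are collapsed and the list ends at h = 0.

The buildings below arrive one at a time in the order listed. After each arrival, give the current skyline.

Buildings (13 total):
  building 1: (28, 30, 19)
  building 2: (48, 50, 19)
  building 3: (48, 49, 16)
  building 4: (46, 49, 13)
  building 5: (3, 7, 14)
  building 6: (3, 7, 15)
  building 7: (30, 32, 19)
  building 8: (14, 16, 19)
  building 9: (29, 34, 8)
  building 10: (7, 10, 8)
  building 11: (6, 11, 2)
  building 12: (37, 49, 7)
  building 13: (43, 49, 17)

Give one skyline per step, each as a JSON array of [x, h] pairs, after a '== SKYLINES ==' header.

== SKYLINES ==
[[28,19],[30,0]]
[[28,19],[30,0],[48,19],[50,0]]
[[28,19],[30,0],[48,19],[50,0]]
[[28,19],[30,0],[46,13],[48,19],[50,0]]
[[3,14],[7,0],[28,19],[30,0],[46,13],[48,19],[50,0]]
[[3,15],[7,0],[28,19],[30,0],[46,13],[48,19],[50,0]]
[[3,15],[7,0],[28,19],[32,0],[46,13],[48,19],[50,0]]
[[3,15],[7,0],[14,19],[16,0],[28,19],[32,0],[46,13],[48,19],[50,0]]
[[3,15],[7,0],[14,19],[16,0],[28,19],[32,8],[34,0],[46,13],[48,19],[50,0]]
[[3,15],[7,8],[10,0],[14,19],[16,0],[28,19],[32,8],[34,0],[46,13],[48,19],[50,0]]
[[3,15],[7,8],[10,2],[11,0],[14,19],[16,0],[28,19],[32,8],[34,0],[46,13],[48,19],[50,0]]
[[3,15],[7,8],[10,2],[11,0],[14,19],[16,0],[28,19],[32,8],[34,0],[37,7],[46,13],[48,19],[50,0]]
[[3,15],[7,8],[10,2],[11,0],[14,19],[16,0],[28,19],[32,8],[34,0],[37,7],[43,17],[48,19],[50,0]]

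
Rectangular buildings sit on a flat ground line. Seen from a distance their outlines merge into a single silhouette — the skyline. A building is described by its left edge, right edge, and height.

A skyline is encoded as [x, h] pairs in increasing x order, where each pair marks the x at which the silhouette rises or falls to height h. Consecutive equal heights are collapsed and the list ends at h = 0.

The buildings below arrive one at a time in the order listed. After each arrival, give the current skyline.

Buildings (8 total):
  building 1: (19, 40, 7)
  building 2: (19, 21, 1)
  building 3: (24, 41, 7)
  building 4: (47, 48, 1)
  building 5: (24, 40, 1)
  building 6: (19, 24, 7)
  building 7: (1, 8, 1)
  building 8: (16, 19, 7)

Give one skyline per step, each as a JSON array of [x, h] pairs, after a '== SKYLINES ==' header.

== SKYLINES ==
[[19,7],[40,0]]
[[19,7],[40,0]]
[[19,7],[41,0]]
[[19,7],[41,0],[47,1],[48,0]]
[[19,7],[41,0],[47,1],[48,0]]
[[19,7],[41,0],[47,1],[48,0]]
[[1,1],[8,0],[19,7],[41,0],[47,1],[48,0]]
[[1,1],[8,0],[16,7],[41,0],[47,1],[48,0]]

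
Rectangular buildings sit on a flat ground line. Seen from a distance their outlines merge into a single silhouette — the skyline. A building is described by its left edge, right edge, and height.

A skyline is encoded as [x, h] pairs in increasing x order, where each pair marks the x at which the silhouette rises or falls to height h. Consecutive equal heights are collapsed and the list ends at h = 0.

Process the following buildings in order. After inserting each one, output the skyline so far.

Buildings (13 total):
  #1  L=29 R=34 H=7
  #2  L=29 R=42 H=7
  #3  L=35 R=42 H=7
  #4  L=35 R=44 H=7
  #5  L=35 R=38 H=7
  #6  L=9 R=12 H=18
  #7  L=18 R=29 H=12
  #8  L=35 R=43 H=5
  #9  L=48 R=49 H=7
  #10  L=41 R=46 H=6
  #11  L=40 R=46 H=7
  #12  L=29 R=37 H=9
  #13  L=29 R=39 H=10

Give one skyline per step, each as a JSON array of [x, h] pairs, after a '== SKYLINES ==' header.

== SKYLINES ==
[[29,7],[34,0]]
[[29,7],[42,0]]
[[29,7],[42,0]]
[[29,7],[44,0]]
[[29,7],[44,0]]
[[9,18],[12,0],[29,7],[44,0]]
[[9,18],[12,0],[18,12],[29,7],[44,0]]
[[9,18],[12,0],[18,12],[29,7],[44,0]]
[[9,18],[12,0],[18,12],[29,7],[44,0],[48,7],[49,0]]
[[9,18],[12,0],[18,12],[29,7],[44,6],[46,0],[48,7],[49,0]]
[[9,18],[12,0],[18,12],[29,7],[46,0],[48,7],[49,0]]
[[9,18],[12,0],[18,12],[29,9],[37,7],[46,0],[48,7],[49,0]]
[[9,18],[12,0],[18,12],[29,10],[39,7],[46,0],[48,7],[49,0]]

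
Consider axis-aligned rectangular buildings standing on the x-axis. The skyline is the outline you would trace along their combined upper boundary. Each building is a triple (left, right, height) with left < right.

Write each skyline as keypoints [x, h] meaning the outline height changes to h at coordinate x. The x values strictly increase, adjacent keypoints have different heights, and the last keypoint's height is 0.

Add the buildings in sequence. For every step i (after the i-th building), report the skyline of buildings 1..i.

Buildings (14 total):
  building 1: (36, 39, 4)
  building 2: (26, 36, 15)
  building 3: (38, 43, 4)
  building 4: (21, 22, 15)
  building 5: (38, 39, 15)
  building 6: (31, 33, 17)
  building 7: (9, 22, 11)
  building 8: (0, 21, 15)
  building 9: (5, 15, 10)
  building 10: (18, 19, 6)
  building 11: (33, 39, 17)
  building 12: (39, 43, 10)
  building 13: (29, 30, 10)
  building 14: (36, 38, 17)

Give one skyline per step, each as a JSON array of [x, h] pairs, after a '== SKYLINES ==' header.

== SKYLINES ==
[[36,4],[39,0]]
[[26,15],[36,4],[39,0]]
[[26,15],[36,4],[43,0]]
[[21,15],[22,0],[26,15],[36,4],[43,0]]
[[21,15],[22,0],[26,15],[36,4],[38,15],[39,4],[43,0]]
[[21,15],[22,0],[26,15],[31,17],[33,15],[36,4],[38,15],[39,4],[43,0]]
[[9,11],[21,15],[22,0],[26,15],[31,17],[33,15],[36,4],[38,15],[39,4],[43,0]]
[[0,15],[22,0],[26,15],[31,17],[33,15],[36,4],[38,15],[39,4],[43,0]]
[[0,15],[22,0],[26,15],[31,17],[33,15],[36,4],[38,15],[39,4],[43,0]]
[[0,15],[22,0],[26,15],[31,17],[33,15],[36,4],[38,15],[39,4],[43,0]]
[[0,15],[22,0],[26,15],[31,17],[39,4],[43,0]]
[[0,15],[22,0],[26,15],[31,17],[39,10],[43,0]]
[[0,15],[22,0],[26,15],[31,17],[39,10],[43,0]]
[[0,15],[22,0],[26,15],[31,17],[39,10],[43,0]]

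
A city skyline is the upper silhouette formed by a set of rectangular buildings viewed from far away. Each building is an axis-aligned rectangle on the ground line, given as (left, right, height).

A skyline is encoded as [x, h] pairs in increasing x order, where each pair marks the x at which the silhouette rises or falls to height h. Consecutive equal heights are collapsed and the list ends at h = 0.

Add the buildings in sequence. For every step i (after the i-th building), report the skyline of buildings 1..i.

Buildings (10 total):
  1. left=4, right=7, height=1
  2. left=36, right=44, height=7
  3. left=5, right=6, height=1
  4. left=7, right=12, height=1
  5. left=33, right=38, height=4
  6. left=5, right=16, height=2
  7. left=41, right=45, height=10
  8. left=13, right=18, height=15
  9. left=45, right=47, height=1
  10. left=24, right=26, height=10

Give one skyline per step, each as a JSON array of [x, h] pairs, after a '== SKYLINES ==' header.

== SKYLINES ==
[[4,1],[7,0]]
[[4,1],[7,0],[36,7],[44,0]]
[[4,1],[7,0],[36,7],[44,0]]
[[4,1],[12,0],[36,7],[44,0]]
[[4,1],[12,0],[33,4],[36,7],[44,0]]
[[4,1],[5,2],[16,0],[33,4],[36,7],[44,0]]
[[4,1],[5,2],[16,0],[33,4],[36,7],[41,10],[45,0]]
[[4,1],[5,2],[13,15],[18,0],[33,4],[36,7],[41,10],[45,0]]
[[4,1],[5,2],[13,15],[18,0],[33,4],[36,7],[41,10],[45,1],[47,0]]
[[4,1],[5,2],[13,15],[18,0],[24,10],[26,0],[33,4],[36,7],[41,10],[45,1],[47,0]]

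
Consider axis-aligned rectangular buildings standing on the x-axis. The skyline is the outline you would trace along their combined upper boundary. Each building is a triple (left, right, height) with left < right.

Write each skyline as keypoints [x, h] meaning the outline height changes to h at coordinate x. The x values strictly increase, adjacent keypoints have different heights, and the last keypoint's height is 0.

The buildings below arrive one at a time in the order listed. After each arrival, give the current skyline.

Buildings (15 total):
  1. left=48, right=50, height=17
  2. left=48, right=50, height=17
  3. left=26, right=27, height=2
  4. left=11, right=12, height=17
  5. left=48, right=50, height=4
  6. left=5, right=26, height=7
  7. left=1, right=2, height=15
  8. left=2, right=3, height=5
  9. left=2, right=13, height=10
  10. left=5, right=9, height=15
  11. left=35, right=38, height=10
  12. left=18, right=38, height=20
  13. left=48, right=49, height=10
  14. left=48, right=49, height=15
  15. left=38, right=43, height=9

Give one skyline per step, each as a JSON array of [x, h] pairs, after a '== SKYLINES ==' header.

== SKYLINES ==
[[48,17],[50,0]]
[[48,17],[50,0]]
[[26,2],[27,0],[48,17],[50,0]]
[[11,17],[12,0],[26,2],[27,0],[48,17],[50,0]]
[[11,17],[12,0],[26,2],[27,0],[48,17],[50,0]]
[[5,7],[11,17],[12,7],[26,2],[27,0],[48,17],[50,0]]
[[1,15],[2,0],[5,7],[11,17],[12,7],[26,2],[27,0],[48,17],[50,0]]
[[1,15],[2,5],[3,0],[5,7],[11,17],[12,7],[26,2],[27,0],[48,17],[50,0]]
[[1,15],[2,10],[11,17],[12,10],[13,7],[26,2],[27,0],[48,17],[50,0]]
[[1,15],[2,10],[5,15],[9,10],[11,17],[12,10],[13,7],[26,2],[27,0],[48,17],[50,0]]
[[1,15],[2,10],[5,15],[9,10],[11,17],[12,10],[13,7],[26,2],[27,0],[35,10],[38,0],[48,17],[50,0]]
[[1,15],[2,10],[5,15],[9,10],[11,17],[12,10],[13,7],[18,20],[38,0],[48,17],[50,0]]
[[1,15],[2,10],[5,15],[9,10],[11,17],[12,10],[13,7],[18,20],[38,0],[48,17],[50,0]]
[[1,15],[2,10],[5,15],[9,10],[11,17],[12,10],[13,7],[18,20],[38,0],[48,17],[50,0]]
[[1,15],[2,10],[5,15],[9,10],[11,17],[12,10],[13,7],[18,20],[38,9],[43,0],[48,17],[50,0]]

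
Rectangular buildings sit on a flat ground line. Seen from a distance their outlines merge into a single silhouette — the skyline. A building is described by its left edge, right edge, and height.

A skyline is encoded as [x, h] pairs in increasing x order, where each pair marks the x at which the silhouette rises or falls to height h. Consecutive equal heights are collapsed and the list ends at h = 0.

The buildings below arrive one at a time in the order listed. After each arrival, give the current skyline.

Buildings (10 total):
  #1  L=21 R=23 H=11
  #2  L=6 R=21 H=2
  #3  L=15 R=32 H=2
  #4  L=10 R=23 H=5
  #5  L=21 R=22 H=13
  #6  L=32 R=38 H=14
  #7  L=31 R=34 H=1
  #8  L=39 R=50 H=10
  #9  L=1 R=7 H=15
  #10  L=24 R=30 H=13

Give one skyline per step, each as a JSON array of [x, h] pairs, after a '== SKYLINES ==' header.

== SKYLINES ==
[[21,11],[23,0]]
[[6,2],[21,11],[23,0]]
[[6,2],[21,11],[23,2],[32,0]]
[[6,2],[10,5],[21,11],[23,2],[32,0]]
[[6,2],[10,5],[21,13],[22,11],[23,2],[32,0]]
[[6,2],[10,5],[21,13],[22,11],[23,2],[32,14],[38,0]]
[[6,2],[10,5],[21,13],[22,11],[23,2],[32,14],[38,0]]
[[6,2],[10,5],[21,13],[22,11],[23,2],[32,14],[38,0],[39,10],[50,0]]
[[1,15],[7,2],[10,5],[21,13],[22,11],[23,2],[32,14],[38,0],[39,10],[50,0]]
[[1,15],[7,2],[10,5],[21,13],[22,11],[23,2],[24,13],[30,2],[32,14],[38,0],[39,10],[50,0]]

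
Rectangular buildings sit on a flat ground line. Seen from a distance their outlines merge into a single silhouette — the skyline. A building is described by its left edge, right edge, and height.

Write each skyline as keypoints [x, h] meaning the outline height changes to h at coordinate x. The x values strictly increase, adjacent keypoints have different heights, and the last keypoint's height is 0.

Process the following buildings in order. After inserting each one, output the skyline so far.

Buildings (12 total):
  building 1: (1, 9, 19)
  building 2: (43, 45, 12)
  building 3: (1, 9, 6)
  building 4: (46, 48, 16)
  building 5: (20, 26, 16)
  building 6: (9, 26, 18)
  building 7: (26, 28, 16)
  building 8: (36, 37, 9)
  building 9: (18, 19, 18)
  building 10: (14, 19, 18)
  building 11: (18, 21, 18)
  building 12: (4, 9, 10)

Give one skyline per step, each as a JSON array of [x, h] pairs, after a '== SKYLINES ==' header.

== SKYLINES ==
[[1,19],[9,0]]
[[1,19],[9,0],[43,12],[45,0]]
[[1,19],[9,0],[43,12],[45,0]]
[[1,19],[9,0],[43,12],[45,0],[46,16],[48,0]]
[[1,19],[9,0],[20,16],[26,0],[43,12],[45,0],[46,16],[48,0]]
[[1,19],[9,18],[26,0],[43,12],[45,0],[46,16],[48,0]]
[[1,19],[9,18],[26,16],[28,0],[43,12],[45,0],[46,16],[48,0]]
[[1,19],[9,18],[26,16],[28,0],[36,9],[37,0],[43,12],[45,0],[46,16],[48,0]]
[[1,19],[9,18],[26,16],[28,0],[36,9],[37,0],[43,12],[45,0],[46,16],[48,0]]
[[1,19],[9,18],[26,16],[28,0],[36,9],[37,0],[43,12],[45,0],[46,16],[48,0]]
[[1,19],[9,18],[26,16],[28,0],[36,9],[37,0],[43,12],[45,0],[46,16],[48,0]]
[[1,19],[9,18],[26,16],[28,0],[36,9],[37,0],[43,12],[45,0],[46,16],[48,0]]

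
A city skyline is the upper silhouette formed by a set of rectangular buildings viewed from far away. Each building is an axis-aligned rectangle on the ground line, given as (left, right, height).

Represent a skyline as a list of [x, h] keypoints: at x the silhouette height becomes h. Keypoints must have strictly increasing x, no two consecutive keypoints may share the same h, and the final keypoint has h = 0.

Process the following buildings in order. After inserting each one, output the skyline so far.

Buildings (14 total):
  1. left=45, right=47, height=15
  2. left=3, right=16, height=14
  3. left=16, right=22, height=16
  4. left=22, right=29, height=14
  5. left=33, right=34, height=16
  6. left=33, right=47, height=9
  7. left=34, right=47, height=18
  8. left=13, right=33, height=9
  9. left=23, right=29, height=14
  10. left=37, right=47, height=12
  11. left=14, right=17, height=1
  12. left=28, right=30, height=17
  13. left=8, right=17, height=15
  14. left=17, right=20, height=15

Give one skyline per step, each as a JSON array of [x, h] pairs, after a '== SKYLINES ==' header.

== SKYLINES ==
[[45,15],[47,0]]
[[3,14],[16,0],[45,15],[47,0]]
[[3,14],[16,16],[22,0],[45,15],[47,0]]
[[3,14],[16,16],[22,14],[29,0],[45,15],[47,0]]
[[3,14],[16,16],[22,14],[29,0],[33,16],[34,0],[45,15],[47,0]]
[[3,14],[16,16],[22,14],[29,0],[33,16],[34,9],[45,15],[47,0]]
[[3,14],[16,16],[22,14],[29,0],[33,16],[34,18],[47,0]]
[[3,14],[16,16],[22,14],[29,9],[33,16],[34,18],[47,0]]
[[3,14],[16,16],[22,14],[29,9],[33,16],[34,18],[47,0]]
[[3,14],[16,16],[22,14],[29,9],[33,16],[34,18],[47,0]]
[[3,14],[16,16],[22,14],[29,9],[33,16],[34,18],[47,0]]
[[3,14],[16,16],[22,14],[28,17],[30,9],[33,16],[34,18],[47,0]]
[[3,14],[8,15],[16,16],[22,14],[28,17],[30,9],[33,16],[34,18],[47,0]]
[[3,14],[8,15],[16,16],[22,14],[28,17],[30,9],[33,16],[34,18],[47,0]]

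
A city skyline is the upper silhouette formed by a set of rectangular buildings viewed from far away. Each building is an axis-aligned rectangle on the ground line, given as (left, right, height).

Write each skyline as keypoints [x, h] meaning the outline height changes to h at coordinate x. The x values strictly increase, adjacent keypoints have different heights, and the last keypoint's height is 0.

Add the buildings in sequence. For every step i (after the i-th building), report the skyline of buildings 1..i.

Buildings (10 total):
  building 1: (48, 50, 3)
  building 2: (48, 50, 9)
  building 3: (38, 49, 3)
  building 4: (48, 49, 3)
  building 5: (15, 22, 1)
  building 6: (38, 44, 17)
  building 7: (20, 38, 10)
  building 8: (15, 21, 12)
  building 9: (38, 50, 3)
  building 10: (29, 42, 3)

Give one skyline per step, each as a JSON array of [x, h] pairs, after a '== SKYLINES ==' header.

== SKYLINES ==
[[48,3],[50,0]]
[[48,9],[50,0]]
[[38,3],[48,9],[50,0]]
[[38,3],[48,9],[50,0]]
[[15,1],[22,0],[38,3],[48,9],[50,0]]
[[15,1],[22,0],[38,17],[44,3],[48,9],[50,0]]
[[15,1],[20,10],[38,17],[44,3],[48,9],[50,0]]
[[15,12],[21,10],[38,17],[44,3],[48,9],[50,0]]
[[15,12],[21,10],[38,17],[44,3],[48,9],[50,0]]
[[15,12],[21,10],[38,17],[44,3],[48,9],[50,0]]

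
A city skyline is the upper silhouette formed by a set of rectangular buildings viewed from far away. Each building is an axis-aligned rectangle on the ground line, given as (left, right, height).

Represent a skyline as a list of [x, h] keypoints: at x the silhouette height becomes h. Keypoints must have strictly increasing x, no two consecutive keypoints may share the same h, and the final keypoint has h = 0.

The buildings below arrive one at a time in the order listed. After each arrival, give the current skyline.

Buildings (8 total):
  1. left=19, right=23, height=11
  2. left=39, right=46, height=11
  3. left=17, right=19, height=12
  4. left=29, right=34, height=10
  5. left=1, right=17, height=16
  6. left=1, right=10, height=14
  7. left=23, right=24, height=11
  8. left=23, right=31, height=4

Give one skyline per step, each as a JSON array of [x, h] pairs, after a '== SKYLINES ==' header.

== SKYLINES ==
[[19,11],[23,0]]
[[19,11],[23,0],[39,11],[46,0]]
[[17,12],[19,11],[23,0],[39,11],[46,0]]
[[17,12],[19,11],[23,0],[29,10],[34,0],[39,11],[46,0]]
[[1,16],[17,12],[19,11],[23,0],[29,10],[34,0],[39,11],[46,0]]
[[1,16],[17,12],[19,11],[23,0],[29,10],[34,0],[39,11],[46,0]]
[[1,16],[17,12],[19,11],[24,0],[29,10],[34,0],[39,11],[46,0]]
[[1,16],[17,12],[19,11],[24,4],[29,10],[34,0],[39,11],[46,0]]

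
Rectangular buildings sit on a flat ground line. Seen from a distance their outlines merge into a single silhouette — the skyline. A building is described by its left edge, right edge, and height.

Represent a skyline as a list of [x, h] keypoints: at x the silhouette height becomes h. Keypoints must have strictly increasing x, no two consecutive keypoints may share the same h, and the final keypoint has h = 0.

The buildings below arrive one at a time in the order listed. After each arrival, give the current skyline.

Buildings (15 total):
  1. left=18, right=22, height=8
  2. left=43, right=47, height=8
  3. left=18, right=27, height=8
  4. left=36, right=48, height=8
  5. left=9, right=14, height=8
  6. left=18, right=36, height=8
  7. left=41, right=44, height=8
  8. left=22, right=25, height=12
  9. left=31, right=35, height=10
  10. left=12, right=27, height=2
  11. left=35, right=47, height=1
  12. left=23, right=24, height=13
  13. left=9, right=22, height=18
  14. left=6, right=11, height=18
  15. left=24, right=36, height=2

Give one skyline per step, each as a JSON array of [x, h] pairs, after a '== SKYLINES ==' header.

== SKYLINES ==
[[18,8],[22,0]]
[[18,8],[22,0],[43,8],[47,0]]
[[18,8],[27,0],[43,8],[47,0]]
[[18,8],[27,0],[36,8],[48,0]]
[[9,8],[14,0],[18,8],[27,0],[36,8],[48,0]]
[[9,8],[14,0],[18,8],[48,0]]
[[9,8],[14,0],[18,8],[48,0]]
[[9,8],[14,0],[18,8],[22,12],[25,8],[48,0]]
[[9,8],[14,0],[18,8],[22,12],[25,8],[31,10],[35,8],[48,0]]
[[9,8],[14,2],[18,8],[22,12],[25,8],[31,10],[35,8],[48,0]]
[[9,8],[14,2],[18,8],[22,12],[25,8],[31,10],[35,8],[48,0]]
[[9,8],[14,2],[18,8],[22,12],[23,13],[24,12],[25,8],[31,10],[35,8],[48,0]]
[[9,18],[22,12],[23,13],[24,12],[25,8],[31,10],[35,8],[48,0]]
[[6,18],[22,12],[23,13],[24,12],[25,8],[31,10],[35,8],[48,0]]
[[6,18],[22,12],[23,13],[24,12],[25,8],[31,10],[35,8],[48,0]]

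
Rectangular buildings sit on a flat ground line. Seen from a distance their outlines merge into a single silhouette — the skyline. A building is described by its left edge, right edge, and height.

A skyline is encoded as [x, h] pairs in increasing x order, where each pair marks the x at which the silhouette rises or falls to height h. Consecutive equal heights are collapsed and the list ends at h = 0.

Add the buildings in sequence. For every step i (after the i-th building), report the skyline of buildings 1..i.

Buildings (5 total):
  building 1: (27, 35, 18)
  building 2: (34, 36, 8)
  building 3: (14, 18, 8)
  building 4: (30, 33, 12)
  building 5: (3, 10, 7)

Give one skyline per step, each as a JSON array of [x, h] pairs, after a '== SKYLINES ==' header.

== SKYLINES ==
[[27,18],[35,0]]
[[27,18],[35,8],[36,0]]
[[14,8],[18,0],[27,18],[35,8],[36,0]]
[[14,8],[18,0],[27,18],[35,8],[36,0]]
[[3,7],[10,0],[14,8],[18,0],[27,18],[35,8],[36,0]]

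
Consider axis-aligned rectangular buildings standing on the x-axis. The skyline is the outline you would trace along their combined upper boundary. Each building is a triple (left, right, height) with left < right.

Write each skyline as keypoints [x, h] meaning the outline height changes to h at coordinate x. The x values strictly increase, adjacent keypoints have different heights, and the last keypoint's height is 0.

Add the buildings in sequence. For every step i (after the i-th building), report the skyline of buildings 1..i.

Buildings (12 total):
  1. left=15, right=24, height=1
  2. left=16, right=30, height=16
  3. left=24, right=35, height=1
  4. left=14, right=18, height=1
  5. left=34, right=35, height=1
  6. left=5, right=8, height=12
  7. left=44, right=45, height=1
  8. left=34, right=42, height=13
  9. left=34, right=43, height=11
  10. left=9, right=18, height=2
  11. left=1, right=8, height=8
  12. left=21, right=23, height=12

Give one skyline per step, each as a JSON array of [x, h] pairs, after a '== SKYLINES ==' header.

== SKYLINES ==
[[15,1],[24,0]]
[[15,1],[16,16],[30,0]]
[[15,1],[16,16],[30,1],[35,0]]
[[14,1],[16,16],[30,1],[35,0]]
[[14,1],[16,16],[30,1],[35,0]]
[[5,12],[8,0],[14,1],[16,16],[30,1],[35,0]]
[[5,12],[8,0],[14,1],[16,16],[30,1],[35,0],[44,1],[45,0]]
[[5,12],[8,0],[14,1],[16,16],[30,1],[34,13],[42,0],[44,1],[45,0]]
[[5,12],[8,0],[14,1],[16,16],[30,1],[34,13],[42,11],[43,0],[44,1],[45,0]]
[[5,12],[8,0],[9,2],[16,16],[30,1],[34,13],[42,11],[43,0],[44,1],[45,0]]
[[1,8],[5,12],[8,0],[9,2],[16,16],[30,1],[34,13],[42,11],[43,0],[44,1],[45,0]]
[[1,8],[5,12],[8,0],[9,2],[16,16],[30,1],[34,13],[42,11],[43,0],[44,1],[45,0]]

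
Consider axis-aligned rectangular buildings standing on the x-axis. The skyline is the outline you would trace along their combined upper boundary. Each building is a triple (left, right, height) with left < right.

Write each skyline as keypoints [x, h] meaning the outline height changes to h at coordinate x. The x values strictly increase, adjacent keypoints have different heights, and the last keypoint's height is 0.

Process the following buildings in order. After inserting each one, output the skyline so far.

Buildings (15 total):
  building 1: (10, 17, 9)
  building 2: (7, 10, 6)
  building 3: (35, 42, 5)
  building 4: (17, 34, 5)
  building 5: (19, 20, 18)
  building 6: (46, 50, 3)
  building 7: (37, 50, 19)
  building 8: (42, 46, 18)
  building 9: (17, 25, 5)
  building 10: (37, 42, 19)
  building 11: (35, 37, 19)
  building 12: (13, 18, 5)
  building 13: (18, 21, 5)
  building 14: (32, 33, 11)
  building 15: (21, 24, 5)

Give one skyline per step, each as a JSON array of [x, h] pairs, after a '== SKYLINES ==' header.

== SKYLINES ==
[[10,9],[17,0]]
[[7,6],[10,9],[17,0]]
[[7,6],[10,9],[17,0],[35,5],[42,0]]
[[7,6],[10,9],[17,5],[34,0],[35,5],[42,0]]
[[7,6],[10,9],[17,5],[19,18],[20,5],[34,0],[35,5],[42,0]]
[[7,6],[10,9],[17,5],[19,18],[20,5],[34,0],[35,5],[42,0],[46,3],[50,0]]
[[7,6],[10,9],[17,5],[19,18],[20,5],[34,0],[35,5],[37,19],[50,0]]
[[7,6],[10,9],[17,5],[19,18],[20,5],[34,0],[35,5],[37,19],[50,0]]
[[7,6],[10,9],[17,5],[19,18],[20,5],[34,0],[35,5],[37,19],[50,0]]
[[7,6],[10,9],[17,5],[19,18],[20,5],[34,0],[35,5],[37,19],[50,0]]
[[7,6],[10,9],[17,5],[19,18],[20,5],[34,0],[35,19],[50,0]]
[[7,6],[10,9],[17,5],[19,18],[20,5],[34,0],[35,19],[50,0]]
[[7,6],[10,9],[17,5],[19,18],[20,5],[34,0],[35,19],[50,0]]
[[7,6],[10,9],[17,5],[19,18],[20,5],[32,11],[33,5],[34,0],[35,19],[50,0]]
[[7,6],[10,9],[17,5],[19,18],[20,5],[32,11],[33,5],[34,0],[35,19],[50,0]]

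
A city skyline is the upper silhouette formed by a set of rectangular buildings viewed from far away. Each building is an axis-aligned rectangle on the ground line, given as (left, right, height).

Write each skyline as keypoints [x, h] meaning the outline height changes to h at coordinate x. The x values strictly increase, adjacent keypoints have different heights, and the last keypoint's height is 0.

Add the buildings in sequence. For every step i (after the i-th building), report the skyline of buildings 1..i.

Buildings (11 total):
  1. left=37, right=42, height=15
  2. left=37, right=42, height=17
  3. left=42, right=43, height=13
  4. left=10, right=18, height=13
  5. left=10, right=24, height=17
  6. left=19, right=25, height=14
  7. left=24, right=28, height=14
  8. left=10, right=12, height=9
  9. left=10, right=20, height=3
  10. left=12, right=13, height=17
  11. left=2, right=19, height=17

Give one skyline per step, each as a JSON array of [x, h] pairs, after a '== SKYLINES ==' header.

== SKYLINES ==
[[37,15],[42,0]]
[[37,17],[42,0]]
[[37,17],[42,13],[43,0]]
[[10,13],[18,0],[37,17],[42,13],[43,0]]
[[10,17],[24,0],[37,17],[42,13],[43,0]]
[[10,17],[24,14],[25,0],[37,17],[42,13],[43,0]]
[[10,17],[24,14],[28,0],[37,17],[42,13],[43,0]]
[[10,17],[24,14],[28,0],[37,17],[42,13],[43,0]]
[[10,17],[24,14],[28,0],[37,17],[42,13],[43,0]]
[[10,17],[24,14],[28,0],[37,17],[42,13],[43,0]]
[[2,17],[24,14],[28,0],[37,17],[42,13],[43,0]]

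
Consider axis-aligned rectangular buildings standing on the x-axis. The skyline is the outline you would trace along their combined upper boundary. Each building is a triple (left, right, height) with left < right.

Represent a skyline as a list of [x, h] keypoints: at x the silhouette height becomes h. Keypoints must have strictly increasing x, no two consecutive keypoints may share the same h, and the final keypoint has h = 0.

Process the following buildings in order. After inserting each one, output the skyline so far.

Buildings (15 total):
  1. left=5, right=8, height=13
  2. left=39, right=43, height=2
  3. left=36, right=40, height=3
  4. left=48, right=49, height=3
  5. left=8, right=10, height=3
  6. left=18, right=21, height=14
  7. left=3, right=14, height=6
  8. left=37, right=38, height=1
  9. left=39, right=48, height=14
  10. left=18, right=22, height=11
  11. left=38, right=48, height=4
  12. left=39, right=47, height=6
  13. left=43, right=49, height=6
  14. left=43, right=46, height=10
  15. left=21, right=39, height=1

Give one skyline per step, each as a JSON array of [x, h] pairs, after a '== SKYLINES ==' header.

== SKYLINES ==
[[5,13],[8,0]]
[[5,13],[8,0],[39,2],[43,0]]
[[5,13],[8,0],[36,3],[40,2],[43,0]]
[[5,13],[8,0],[36,3],[40,2],[43,0],[48,3],[49,0]]
[[5,13],[8,3],[10,0],[36,3],[40,2],[43,0],[48,3],[49,0]]
[[5,13],[8,3],[10,0],[18,14],[21,0],[36,3],[40,2],[43,0],[48,3],[49,0]]
[[3,6],[5,13],[8,6],[14,0],[18,14],[21,0],[36,3],[40,2],[43,0],[48,3],[49,0]]
[[3,6],[5,13],[8,6],[14,0],[18,14],[21,0],[36,3],[40,2],[43,0],[48,3],[49,0]]
[[3,6],[5,13],[8,6],[14,0],[18,14],[21,0],[36,3],[39,14],[48,3],[49,0]]
[[3,6],[5,13],[8,6],[14,0],[18,14],[21,11],[22,0],[36,3],[39,14],[48,3],[49,0]]
[[3,6],[5,13],[8,6],[14,0],[18,14],[21,11],[22,0],[36,3],[38,4],[39,14],[48,3],[49,0]]
[[3,6],[5,13],[8,6],[14,0],[18,14],[21,11],[22,0],[36,3],[38,4],[39,14],[48,3],[49,0]]
[[3,6],[5,13],[8,6],[14,0],[18,14],[21,11],[22,0],[36,3],[38,4],[39,14],[48,6],[49,0]]
[[3,6],[5,13],[8,6],[14,0],[18,14],[21,11],[22,0],[36,3],[38,4],[39,14],[48,6],[49,0]]
[[3,6],[5,13],[8,6],[14,0],[18,14],[21,11],[22,1],[36,3],[38,4],[39,14],[48,6],[49,0]]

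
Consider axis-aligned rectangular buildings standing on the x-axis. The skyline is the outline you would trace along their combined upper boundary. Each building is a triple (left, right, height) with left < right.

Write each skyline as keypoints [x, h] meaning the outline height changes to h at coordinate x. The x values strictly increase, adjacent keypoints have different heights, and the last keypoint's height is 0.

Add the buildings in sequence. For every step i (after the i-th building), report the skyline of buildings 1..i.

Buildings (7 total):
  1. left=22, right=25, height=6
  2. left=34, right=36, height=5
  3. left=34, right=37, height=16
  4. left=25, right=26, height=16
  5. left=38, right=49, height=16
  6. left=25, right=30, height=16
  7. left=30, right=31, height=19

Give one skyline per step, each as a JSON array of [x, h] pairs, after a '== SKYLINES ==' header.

== SKYLINES ==
[[22,6],[25,0]]
[[22,6],[25,0],[34,5],[36,0]]
[[22,6],[25,0],[34,16],[37,0]]
[[22,6],[25,16],[26,0],[34,16],[37,0]]
[[22,6],[25,16],[26,0],[34,16],[37,0],[38,16],[49,0]]
[[22,6],[25,16],[30,0],[34,16],[37,0],[38,16],[49,0]]
[[22,6],[25,16],[30,19],[31,0],[34,16],[37,0],[38,16],[49,0]]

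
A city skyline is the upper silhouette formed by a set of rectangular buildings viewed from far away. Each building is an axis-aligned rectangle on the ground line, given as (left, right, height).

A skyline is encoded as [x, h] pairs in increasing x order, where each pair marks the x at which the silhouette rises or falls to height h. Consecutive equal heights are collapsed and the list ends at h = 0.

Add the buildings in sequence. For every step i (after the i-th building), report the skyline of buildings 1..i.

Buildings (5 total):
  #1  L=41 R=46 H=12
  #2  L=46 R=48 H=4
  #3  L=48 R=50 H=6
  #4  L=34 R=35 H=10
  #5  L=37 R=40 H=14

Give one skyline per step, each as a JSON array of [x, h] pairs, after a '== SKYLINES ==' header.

== SKYLINES ==
[[41,12],[46,0]]
[[41,12],[46,4],[48,0]]
[[41,12],[46,4],[48,6],[50,0]]
[[34,10],[35,0],[41,12],[46,4],[48,6],[50,0]]
[[34,10],[35,0],[37,14],[40,0],[41,12],[46,4],[48,6],[50,0]]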